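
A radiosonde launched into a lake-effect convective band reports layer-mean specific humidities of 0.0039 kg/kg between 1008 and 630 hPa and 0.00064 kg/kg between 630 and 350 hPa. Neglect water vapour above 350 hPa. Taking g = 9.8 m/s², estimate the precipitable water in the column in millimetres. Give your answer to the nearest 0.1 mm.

PW ≈ 16.9 mm

Precipitable water is the column-integrated vapour mass per unit area: PW = (1/g) Σ q̄ Δp, with q in kg/kg and Δp in Pa (1 kg/m² of water = 1 mm).
Layer 1008–630 hPa: Δp = 378 hPa = 37800 Pa, q̄ = 0.0039 kg/kg → 0.0039 × 37800 / 9.8 = 15.04 mm
Layer 630–350 hPa: Δp = 280 hPa = 28000 Pa, q̄ = 0.00064 kg/kg → 0.00064 × 28000 / 9.8 = 1.83 mm
PW = 15.04 + 1.83 = 16.87 ≈ 16.9 mm.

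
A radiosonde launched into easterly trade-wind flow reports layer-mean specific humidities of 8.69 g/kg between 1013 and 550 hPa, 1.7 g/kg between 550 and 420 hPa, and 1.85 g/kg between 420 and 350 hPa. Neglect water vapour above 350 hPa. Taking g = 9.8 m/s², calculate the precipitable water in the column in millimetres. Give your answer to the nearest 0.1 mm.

Precipitable water is the column-integrated vapour mass per unit area: PW = (1/g) Σ q̄ Δp, with q in kg/kg and Δp in Pa (1 kg/m² of water = 1 mm).
Layer 1013–550 hPa: Δp = 463 hPa = 46300 Pa, q̄ = 0.00869 kg/kg → 0.00869 × 46300 / 9.8 = 41.06 mm
Layer 550–420 hPa: Δp = 130 hPa = 13000 Pa, q̄ = 0.0017 kg/kg → 0.0017 × 13000 / 9.8 = 2.26 mm
Layer 420–350 hPa: Δp = 70 hPa = 7000 Pa, q̄ = 0.00185 kg/kg → 0.00185 × 7000 / 9.8 = 1.32 mm
PW = 41.06 + 2.26 + 1.32 = 44.64 ≈ 44.6 mm.

PW ≈ 44.6 mm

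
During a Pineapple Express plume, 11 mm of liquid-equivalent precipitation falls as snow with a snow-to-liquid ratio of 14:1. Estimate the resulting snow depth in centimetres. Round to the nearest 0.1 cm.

Snow depth = liquid × ratio = 11 mm × 14 = 154 mm = 15.4 cm.

snow depth ≈ 15.4 cm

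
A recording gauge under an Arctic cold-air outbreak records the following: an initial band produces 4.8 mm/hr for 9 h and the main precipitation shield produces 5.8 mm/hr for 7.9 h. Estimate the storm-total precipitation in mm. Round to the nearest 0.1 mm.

Total = Σ Rᵢ Δtᵢ = 4.8 × 9 + 5.8 × 7.9
      = 43.2 + 45.82 = 89.0 mm.

total ≈ 89.0 mm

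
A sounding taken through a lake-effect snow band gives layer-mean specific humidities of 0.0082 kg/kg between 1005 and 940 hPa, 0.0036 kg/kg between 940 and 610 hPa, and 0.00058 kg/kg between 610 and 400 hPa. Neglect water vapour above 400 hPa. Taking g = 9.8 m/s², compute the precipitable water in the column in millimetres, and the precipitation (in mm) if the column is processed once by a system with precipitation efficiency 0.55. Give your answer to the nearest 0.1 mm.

Precipitable water is the column-integrated vapour mass per unit area: PW = (1/g) Σ q̄ Δp, with q in kg/kg and Δp in Pa (1 kg/m² of water = 1 mm).
Layer 1005–940 hPa: Δp = 65 hPa = 6500 Pa, q̄ = 0.0082 kg/kg → 0.0082 × 6500 / 9.8 = 5.44 mm
Layer 940–610 hPa: Δp = 330 hPa = 33000 Pa, q̄ = 0.0036 kg/kg → 0.0036 × 33000 / 9.8 = 12.12 mm
Layer 610–400 hPa: Δp = 210 hPa = 21000 Pa, q̄ = 0.00058 kg/kg → 0.00058 × 21000 / 9.8 = 1.24 mm
PW = 5.44 + 12.12 + 1.24 = 18.80 ≈ 18.8 mm.
Precipitation = ε × PW = 0.55 × 18.8 = 10.3 mm.

PW ≈ 18.8 mm; precipitation ≈ 10.3 mm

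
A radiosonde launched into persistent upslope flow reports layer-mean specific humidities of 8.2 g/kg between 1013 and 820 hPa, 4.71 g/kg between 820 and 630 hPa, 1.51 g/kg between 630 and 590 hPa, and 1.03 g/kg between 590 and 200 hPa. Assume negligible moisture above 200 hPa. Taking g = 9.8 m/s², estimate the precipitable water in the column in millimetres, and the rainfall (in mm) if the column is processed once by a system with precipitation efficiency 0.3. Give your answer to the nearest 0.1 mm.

PW ≈ 30.0 mm; rainfall ≈ 9.0 mm

Precipitable water is the column-integrated vapour mass per unit area: PW = (1/g) Σ q̄ Δp, with q in kg/kg and Δp in Pa (1 kg/m² of water = 1 mm).
Layer 1013–820 hPa: Δp = 193 hPa = 19300 Pa, q̄ = 0.0082 kg/kg → 0.0082 × 19300 / 9.8 = 16.15 mm
Layer 820–630 hPa: Δp = 190 hPa = 19000 Pa, q̄ = 0.00471 kg/kg → 0.00471 × 19000 / 9.8 = 9.13 mm
Layer 630–590 hPa: Δp = 40 hPa = 4000 Pa, q̄ = 0.00151 kg/kg → 0.00151 × 4000 / 9.8 = 0.62 mm
Layer 590–200 hPa: Δp = 390 hPa = 39000 Pa, q̄ = 0.00103 kg/kg → 0.00103 × 39000 / 9.8 = 4.10 mm
PW = 16.15 + 9.13 + 0.62 + 4.10 = 30.00 ≈ 30.0 mm.
Rainfall = ε × PW = 0.3 × 30.0 = 9.0 mm.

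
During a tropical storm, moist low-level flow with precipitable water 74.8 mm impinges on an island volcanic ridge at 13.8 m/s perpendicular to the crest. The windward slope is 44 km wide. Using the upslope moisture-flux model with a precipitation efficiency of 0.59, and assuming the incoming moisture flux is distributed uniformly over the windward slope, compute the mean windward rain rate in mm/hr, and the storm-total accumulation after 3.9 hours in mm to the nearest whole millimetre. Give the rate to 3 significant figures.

R ≈ 49.8 mm/hr; total ≈ 194 mm

Incoming column moisture flux per unit ridge length: F = V × PW = 13.8 × 74.8 = 1032.24 mm·m/s.
Spread over the 44 km slope with efficiency ε = 0.59: R = ε·F/W = 0.59 × 1032.24 / 44000 m = 1.384e-02 mm/s.
R = 1.384e-02 × 3600 = 49.8 mm/hr.
Over 3.9 h: total = 49.8 × 3.9 = 194.22 ≈ 194 mm.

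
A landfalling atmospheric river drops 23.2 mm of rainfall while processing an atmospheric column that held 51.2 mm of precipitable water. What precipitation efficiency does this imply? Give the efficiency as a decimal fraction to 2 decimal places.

ε = rainfall / PW = 23.2 / 51.2 = 0.45.

ε ≈ 0.45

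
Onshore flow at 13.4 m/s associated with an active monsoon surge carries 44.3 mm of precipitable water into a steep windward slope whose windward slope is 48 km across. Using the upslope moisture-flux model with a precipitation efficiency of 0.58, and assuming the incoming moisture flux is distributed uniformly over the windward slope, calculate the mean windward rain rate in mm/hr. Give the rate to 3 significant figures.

R ≈ 25.8 mm/hr

Incoming column moisture flux per unit ridge length: F = V × PW = 13.4 × 44.3 = 593.62 mm·m/s.
Spread over the 48 km slope with efficiency ε = 0.58: R = ε·F/W = 0.58 × 593.62 / 48000 m = 7.173e-03 mm/s.
R = 7.173e-03 × 3600 = 25.8 mm/hr.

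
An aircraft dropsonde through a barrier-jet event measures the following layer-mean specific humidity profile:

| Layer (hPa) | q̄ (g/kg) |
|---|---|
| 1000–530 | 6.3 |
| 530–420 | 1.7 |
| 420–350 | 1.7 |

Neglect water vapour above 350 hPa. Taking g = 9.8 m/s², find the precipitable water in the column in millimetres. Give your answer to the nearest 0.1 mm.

Precipitable water is the column-integrated vapour mass per unit area: PW = (1/g) Σ q̄ Δp, with q in kg/kg and Δp in Pa (1 kg/m² of water = 1 mm).
Layer 1000–530 hPa: Δp = 470 hPa = 47000 Pa, q̄ = 0.0063 kg/kg → 0.0063 × 47000 / 9.8 = 30.21 mm
Layer 530–420 hPa: Δp = 110 hPa = 11000 Pa, q̄ = 0.0017 kg/kg → 0.0017 × 11000 / 9.8 = 1.91 mm
Layer 420–350 hPa: Δp = 70 hPa = 7000 Pa, q̄ = 0.0017 kg/kg → 0.0017 × 7000 / 9.8 = 1.21 mm
PW = 30.21 + 1.91 + 1.21 = 33.33 ≈ 33.3 mm.

PW ≈ 33.3 mm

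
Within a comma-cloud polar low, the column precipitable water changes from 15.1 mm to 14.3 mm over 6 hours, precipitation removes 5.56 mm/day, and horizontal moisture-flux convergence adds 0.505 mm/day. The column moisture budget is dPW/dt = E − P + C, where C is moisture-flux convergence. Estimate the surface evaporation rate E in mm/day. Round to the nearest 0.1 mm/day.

dPW/dt = (14.3 − 15.1) mm / (6/24 day) = -3.200 mm/day.
E = dPW/dt + P − C = (-3.200) + 5.56 − (0.505) = 1.9 mm/day.

E ≈ 1.9 mm/day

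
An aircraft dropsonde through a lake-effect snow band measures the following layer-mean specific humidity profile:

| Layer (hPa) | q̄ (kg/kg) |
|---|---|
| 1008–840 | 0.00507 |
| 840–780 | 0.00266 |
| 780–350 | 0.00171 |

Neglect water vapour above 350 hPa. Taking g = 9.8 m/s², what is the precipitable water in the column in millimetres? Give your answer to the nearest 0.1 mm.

Precipitable water is the column-integrated vapour mass per unit area: PW = (1/g) Σ q̄ Δp, with q in kg/kg and Δp in Pa (1 kg/m² of water = 1 mm).
Layer 1008–840 hPa: Δp = 168 hPa = 16800 Pa, q̄ = 0.00507 kg/kg → 0.00507 × 16800 / 9.8 = 8.69 mm
Layer 840–780 hPa: Δp = 60 hPa = 6000 Pa, q̄ = 0.00266 kg/kg → 0.00266 × 6000 / 9.8 = 1.63 mm
Layer 780–350 hPa: Δp = 430 hPa = 43000 Pa, q̄ = 0.00171 kg/kg → 0.00171 × 43000 / 9.8 = 7.50 mm
PW = 8.69 + 1.63 + 7.50 = 17.82 ≈ 17.8 mm.

PW ≈ 17.8 mm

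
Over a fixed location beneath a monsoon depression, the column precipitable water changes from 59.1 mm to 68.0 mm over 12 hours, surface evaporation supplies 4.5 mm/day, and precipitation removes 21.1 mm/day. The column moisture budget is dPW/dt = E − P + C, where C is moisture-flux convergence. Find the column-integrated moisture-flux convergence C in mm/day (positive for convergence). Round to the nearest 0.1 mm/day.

C ≈ 34.4 mm/day

dPW/dt = (68.0 − 59.1) mm / (12/24 day) = +17.800 mm/day.
C = dPW/dt − E + P = (+17.800) − 4.5 + 21.1 = 34.4 mm/day.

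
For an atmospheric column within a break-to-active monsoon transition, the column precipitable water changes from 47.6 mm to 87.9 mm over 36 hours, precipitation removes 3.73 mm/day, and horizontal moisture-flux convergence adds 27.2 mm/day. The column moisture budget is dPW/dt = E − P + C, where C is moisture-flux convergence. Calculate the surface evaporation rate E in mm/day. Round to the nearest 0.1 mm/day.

dPW/dt = (87.9 − 47.6) mm / (36/24 day) = +26.867 mm/day.
E = dPW/dt + P − C = (+26.867) + 3.73 − (27.2) = 3.4 mm/day.

E ≈ 3.4 mm/day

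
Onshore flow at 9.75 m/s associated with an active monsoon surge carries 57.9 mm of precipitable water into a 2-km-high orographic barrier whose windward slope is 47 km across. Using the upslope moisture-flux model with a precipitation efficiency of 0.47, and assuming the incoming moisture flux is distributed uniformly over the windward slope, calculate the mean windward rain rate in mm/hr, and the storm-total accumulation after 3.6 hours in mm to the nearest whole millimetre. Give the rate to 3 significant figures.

R ≈ 20.3 mm/hr; total ≈ 73 mm

Incoming column moisture flux per unit ridge length: F = V × PW = 9.75 × 57.9 = 564.525 mm·m/s.
Spread over the 47 km slope with efficiency ε = 0.47: R = ε·F/W = 0.47 × 564.525 / 47000 m = 5.645e-03 mm/s.
R = 5.645e-03 × 3600 = 20.3 mm/hr.
Over 3.6 h: total = 20.3 × 3.6 = 73.08 ≈ 73 mm.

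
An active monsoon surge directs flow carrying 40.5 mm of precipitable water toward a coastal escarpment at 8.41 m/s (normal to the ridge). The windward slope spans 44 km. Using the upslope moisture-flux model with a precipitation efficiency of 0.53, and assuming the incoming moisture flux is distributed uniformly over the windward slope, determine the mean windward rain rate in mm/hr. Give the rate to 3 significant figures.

Incoming column moisture flux per unit ridge length: F = V × PW = 8.41 × 40.5 = 340.605 mm·m/s.
Spread over the 44 km slope with efficiency ε = 0.53: R = ε·F/W = 0.53 × 340.605 / 44000 m = 4.103e-03 mm/s.
R = 4.103e-03 × 3600 = 14.8 mm/hr.

R ≈ 14.8 mm/hr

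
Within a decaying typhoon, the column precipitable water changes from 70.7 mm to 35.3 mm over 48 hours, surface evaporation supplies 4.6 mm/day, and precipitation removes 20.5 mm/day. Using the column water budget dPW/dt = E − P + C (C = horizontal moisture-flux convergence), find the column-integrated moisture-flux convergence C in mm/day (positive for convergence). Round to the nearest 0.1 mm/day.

dPW/dt = (35.3 − 70.7) mm / (48/24 day) = -17.700 mm/day.
C = dPW/dt − E + P = (-17.700) − 4.6 + 20.5 = -1.8 mm/day.

C ≈ -1.8 mm/day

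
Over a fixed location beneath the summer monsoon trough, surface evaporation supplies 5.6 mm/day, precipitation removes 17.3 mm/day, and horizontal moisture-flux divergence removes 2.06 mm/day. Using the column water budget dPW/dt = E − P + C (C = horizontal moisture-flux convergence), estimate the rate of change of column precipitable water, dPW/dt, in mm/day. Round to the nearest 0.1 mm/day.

dPW/dt ≈ -13.8 mm/day

dPW/dt = E − P + C = 5.6 − 17.3 + (-2.06) = -13.8 mm/day.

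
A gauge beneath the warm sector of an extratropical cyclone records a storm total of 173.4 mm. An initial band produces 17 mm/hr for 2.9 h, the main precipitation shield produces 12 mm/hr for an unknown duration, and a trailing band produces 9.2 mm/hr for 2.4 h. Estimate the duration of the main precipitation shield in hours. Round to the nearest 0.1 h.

duration ≈ 8.5 h

Known phases: 17 × 2.9 + 9.2 × 2.4 = 49.3 + 22.08 = 71.38 mm.
Remaining depth = 173.4 − 71.38 = 102.02 mm.
Duration = 102.02 / 12 = 8.5 h.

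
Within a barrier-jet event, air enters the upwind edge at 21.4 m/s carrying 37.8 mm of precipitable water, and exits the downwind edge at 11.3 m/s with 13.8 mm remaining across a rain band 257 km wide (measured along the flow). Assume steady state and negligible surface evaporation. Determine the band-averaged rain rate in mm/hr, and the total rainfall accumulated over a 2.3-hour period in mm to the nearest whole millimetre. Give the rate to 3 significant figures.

R ≈ 9.15 mm/hr; total ≈ 21 mm

Column moisture flux per unit crosswind length is F = V × PW.
Inflow: F_in = 21.4 × 37.8 = 808.92 mm·m/s
Outflow: F_out = 11.3 × 13.8 = 155.94 mm·m/s
Steady-state rate R = (F_in − F_out)/L = (808.92 − 155.94) / 257000 m = 2.541e-03 mm/s.
R = 2.541e-03 × 3600 = 9.15 mm/hr.
Over 2.3 h: total = 9.15 × 2.3 = 21.045 ≈ 21 mm.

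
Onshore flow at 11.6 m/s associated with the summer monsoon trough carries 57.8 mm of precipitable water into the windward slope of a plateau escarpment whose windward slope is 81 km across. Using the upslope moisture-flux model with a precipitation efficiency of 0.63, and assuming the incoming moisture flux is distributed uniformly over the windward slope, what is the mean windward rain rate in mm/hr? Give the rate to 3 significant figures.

R ≈ 18.8 mm/hr

Incoming column moisture flux per unit ridge length: F = V × PW = 11.6 × 57.8 = 670.48 mm·m/s.
Spread over the 81 km slope with efficiency ε = 0.63: R = ε·F/W = 0.63 × 670.48 / 81000 m = 5.215e-03 mm/s.
R = 5.215e-03 × 3600 = 18.8 mm/hr.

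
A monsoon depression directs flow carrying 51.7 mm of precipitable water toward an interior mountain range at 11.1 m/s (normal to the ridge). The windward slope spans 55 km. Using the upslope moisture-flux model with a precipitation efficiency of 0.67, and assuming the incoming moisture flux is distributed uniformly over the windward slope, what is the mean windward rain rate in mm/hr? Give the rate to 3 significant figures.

Incoming column moisture flux per unit ridge length: F = V × PW = 11.1 × 51.7 = 573.87 mm·m/s.
Spread over the 55 km slope with efficiency ε = 0.67: R = ε·F/W = 0.67 × 573.87 / 55000 m = 6.991e-03 mm/s.
R = 6.991e-03 × 3600 = 25.2 mm/hr.

R ≈ 25.2 mm/hr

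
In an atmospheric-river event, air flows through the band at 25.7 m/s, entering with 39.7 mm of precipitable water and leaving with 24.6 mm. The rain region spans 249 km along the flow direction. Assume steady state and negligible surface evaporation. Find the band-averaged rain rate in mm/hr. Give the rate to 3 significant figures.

R ≈ 5.61 mm/hr

Column moisture flux per unit crosswind length is F = V × PW.
Inflow: F_in = 25.7 × 39.7 = 1020.29 mm·m/s
Outflow: F_out = 25.7 × 24.6 = 632.22 mm·m/s
Steady-state rate R = (F_in − F_out)/L = (1020.29 − 632.22) / 249000 m = 1.559e-03 mm/s.
R = 1.559e-03 × 3600 = 5.61 mm/hr.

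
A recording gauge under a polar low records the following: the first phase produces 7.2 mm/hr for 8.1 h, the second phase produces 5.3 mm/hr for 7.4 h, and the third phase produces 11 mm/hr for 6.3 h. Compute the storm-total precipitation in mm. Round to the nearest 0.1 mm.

Total = Σ Rᵢ Δtᵢ = 7.2 × 8.1 + 5.3 × 7.4 + 11 × 6.3
      = 58.32 + 39.22 + 69.3 = 166.8 mm.

total ≈ 166.8 mm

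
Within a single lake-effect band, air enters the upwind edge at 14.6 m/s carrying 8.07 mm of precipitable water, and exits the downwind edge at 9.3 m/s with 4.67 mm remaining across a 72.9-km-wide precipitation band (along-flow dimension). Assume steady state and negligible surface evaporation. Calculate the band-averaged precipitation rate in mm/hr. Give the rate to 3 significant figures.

Column moisture flux per unit crosswind length is F = V × PW.
Inflow: F_in = 14.6 × 8.07 = 117.822 mm·m/s
Outflow: F_out = 9.3 × 4.67 = 43.431 mm·m/s
Steady-state rate R = (F_in − F_out)/L = (117.822 − 43.431) / 72900 m = 1.020e-03 mm/s.
R = 1.020e-03 × 3600 = 3.67 mm/hr.

R ≈ 3.67 mm/hr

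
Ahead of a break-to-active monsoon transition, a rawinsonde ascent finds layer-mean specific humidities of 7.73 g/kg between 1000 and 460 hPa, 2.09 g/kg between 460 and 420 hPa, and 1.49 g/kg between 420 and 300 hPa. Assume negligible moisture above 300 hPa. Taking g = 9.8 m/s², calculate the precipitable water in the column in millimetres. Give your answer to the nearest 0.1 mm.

Precipitable water is the column-integrated vapour mass per unit area: PW = (1/g) Σ q̄ Δp, with q in kg/kg and Δp in Pa (1 kg/m² of water = 1 mm).
Layer 1000–460 hPa: Δp = 540 hPa = 54000 Pa, q̄ = 0.00773 kg/kg → 0.00773 × 54000 / 9.8 = 42.59 mm
Layer 460–420 hPa: Δp = 40 hPa = 4000 Pa, q̄ = 0.00209 kg/kg → 0.00209 × 4000 / 9.8 = 0.85 mm
Layer 420–300 hPa: Δp = 120 hPa = 12000 Pa, q̄ = 0.00149 kg/kg → 0.00149 × 12000 / 9.8 = 1.82 mm
PW = 42.59 + 0.85 + 1.82 = 45.26 ≈ 45.3 mm.

PW ≈ 45.3 mm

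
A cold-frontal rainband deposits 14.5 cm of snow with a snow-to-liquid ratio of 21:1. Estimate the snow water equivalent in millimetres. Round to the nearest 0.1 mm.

SWE = snow depth / ratio = 14.5 cm / 21 = 0.690 cm = 6.9 mm.

SWE ≈ 6.9 mm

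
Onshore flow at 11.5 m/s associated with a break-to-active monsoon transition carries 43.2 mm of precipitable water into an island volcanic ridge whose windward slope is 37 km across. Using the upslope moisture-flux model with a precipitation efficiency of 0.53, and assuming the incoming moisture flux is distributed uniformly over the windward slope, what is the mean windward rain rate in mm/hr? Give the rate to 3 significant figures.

Incoming column moisture flux per unit ridge length: F = V × PW = 11.5 × 43.2 = 496.8 mm·m/s.
Spread over the 37 km slope with efficiency ε = 0.53: R = ε·F/W = 0.53 × 496.8 / 37000 m = 7.116e-03 mm/s.
R = 7.116e-03 × 3600 = 25.6 mm/hr.

R ≈ 25.6 mm/hr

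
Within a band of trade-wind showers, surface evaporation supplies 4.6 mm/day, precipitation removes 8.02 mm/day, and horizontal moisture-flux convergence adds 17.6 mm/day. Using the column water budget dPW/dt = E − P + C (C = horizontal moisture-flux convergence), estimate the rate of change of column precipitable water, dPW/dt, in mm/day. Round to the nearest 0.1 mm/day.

dPW/dt = E − P + C = 4.6 − 8.02 + (17.6) = 14.2 mm/day.

dPW/dt ≈ 14.2 mm/day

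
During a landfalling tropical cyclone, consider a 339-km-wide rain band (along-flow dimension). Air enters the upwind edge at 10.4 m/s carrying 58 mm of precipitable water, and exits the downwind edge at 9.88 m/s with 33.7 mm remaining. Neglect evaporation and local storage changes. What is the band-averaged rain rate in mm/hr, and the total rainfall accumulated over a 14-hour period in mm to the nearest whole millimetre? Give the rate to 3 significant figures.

Column moisture flux per unit crosswind length is F = V × PW.
Inflow: F_in = 10.4 × 58 = 603.2 mm·m/s
Outflow: F_out = 9.88 × 33.7 = 332.956 mm·m/s
Steady-state rate R = (F_in − F_out)/L = (603.2 − 332.956) / 339000 m = 7.972e-04 mm/s.
R = 7.972e-04 × 3600 = 2.87 mm/hr.
Over 14 h: total = 2.87 × 14 = 40.18 ≈ 40 mm.

R ≈ 2.87 mm/hr; total ≈ 40 mm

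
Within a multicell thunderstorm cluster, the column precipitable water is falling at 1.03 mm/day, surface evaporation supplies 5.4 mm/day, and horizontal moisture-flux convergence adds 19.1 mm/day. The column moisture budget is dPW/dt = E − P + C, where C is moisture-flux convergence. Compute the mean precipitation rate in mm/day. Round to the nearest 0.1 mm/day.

P ≈ 25.5 mm/day

dPW/dt = -1.03 mm/day.
P = E + C − dPW/dt = 5.4 + (19.1) − (-1.03) = 25.5 mm/day.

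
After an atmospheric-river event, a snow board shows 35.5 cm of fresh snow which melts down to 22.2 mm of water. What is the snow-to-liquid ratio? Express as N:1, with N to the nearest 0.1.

Ratio = snow depth / SWE = 355 mm / 22.2 mm = 16.0, i.e. 16.0:1.

ratio ≈ 16.0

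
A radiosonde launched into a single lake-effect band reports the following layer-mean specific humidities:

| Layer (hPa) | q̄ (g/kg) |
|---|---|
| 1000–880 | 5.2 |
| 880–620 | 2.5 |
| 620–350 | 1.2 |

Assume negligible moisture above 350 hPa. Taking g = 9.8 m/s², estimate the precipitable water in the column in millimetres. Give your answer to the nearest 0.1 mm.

PW ≈ 16.3 mm

Precipitable water is the column-integrated vapour mass per unit area: PW = (1/g) Σ q̄ Δp, with q in kg/kg and Δp in Pa (1 kg/m² of water = 1 mm).
Layer 1000–880 hPa: Δp = 120 hPa = 12000 Pa, q̄ = 0.0052 kg/kg → 0.0052 × 12000 / 9.8 = 6.37 mm
Layer 880–620 hPa: Δp = 260 hPa = 26000 Pa, q̄ = 0.0025 kg/kg → 0.0025 × 26000 / 9.8 = 6.63 mm
Layer 620–350 hPa: Δp = 270 hPa = 27000 Pa, q̄ = 0.0012 kg/kg → 0.0012 × 27000 / 9.8 = 3.31 mm
PW = 6.37 + 6.63 + 3.31 = 16.31 ≈ 16.3 mm.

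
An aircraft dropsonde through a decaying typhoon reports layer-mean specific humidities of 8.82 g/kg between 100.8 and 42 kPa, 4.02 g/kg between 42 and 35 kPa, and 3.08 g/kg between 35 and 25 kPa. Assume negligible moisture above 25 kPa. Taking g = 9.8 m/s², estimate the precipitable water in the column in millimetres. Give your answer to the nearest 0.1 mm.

Precipitable water is the column-integrated vapour mass per unit area: PW = (1/g) Σ q̄ Δp, with q in kg/kg and Δp in Pa (1 kg/m² of water = 1 mm).
Layer 100.8–42 kPa: Δp = 588 hPa = 58800 Pa, q̄ = 0.00882 kg/kg → 0.00882 × 58800 / 9.8 = 52.92 mm
Layer 42–35 kPa: Δp = 70 hPa = 7000 Pa, q̄ = 0.00402 kg/kg → 0.00402 × 7000 / 9.8 = 2.87 mm
Layer 35–25 kPa: Δp = 100 hPa = 10000 Pa, q̄ = 0.00308 kg/kg → 0.00308 × 10000 / 9.8 = 3.14 mm
PW = 52.92 + 2.87 + 3.14 = 58.93 ≈ 58.9 mm.

PW ≈ 58.9 mm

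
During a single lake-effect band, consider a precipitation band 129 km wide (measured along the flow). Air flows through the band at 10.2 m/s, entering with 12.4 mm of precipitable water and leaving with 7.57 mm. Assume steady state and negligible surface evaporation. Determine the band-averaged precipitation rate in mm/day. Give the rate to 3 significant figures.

Column moisture flux per unit crosswind length is F = V × PW.
Inflow: F_in = 10.2 × 12.4 = 126.48 mm·m/s
Outflow: F_out = 10.2 × 7.57 = 77.214 mm·m/s
Steady-state rate R = (F_in − F_out)/L = (126.48 − 77.214) / 129000 m = 3.819e-04 mm/s.
R = 3.819e-04 × 3600 × 24 = 33.0 mm/day.

R ≈ 33.0 mm/day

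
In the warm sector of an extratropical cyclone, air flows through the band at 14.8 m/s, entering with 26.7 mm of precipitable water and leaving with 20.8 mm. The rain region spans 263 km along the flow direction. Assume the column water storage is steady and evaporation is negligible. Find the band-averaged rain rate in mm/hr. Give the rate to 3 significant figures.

Column moisture flux per unit crosswind length is F = V × PW.
Inflow: F_in = 14.8 × 26.7 = 395.16 mm·m/s
Outflow: F_out = 14.8 × 20.8 = 307.84 mm·m/s
Steady-state rate R = (F_in − F_out)/L = (395.16 − 307.84) / 263000 m = 3.320e-04 mm/s.
R = 3.320e-04 × 3600 = 1.20 mm/hr.

R ≈ 1.20 mm/hr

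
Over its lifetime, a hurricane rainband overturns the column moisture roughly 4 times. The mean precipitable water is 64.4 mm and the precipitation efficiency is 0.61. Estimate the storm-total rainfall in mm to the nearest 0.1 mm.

rainfall ≈ 157.1 mm

Each cycle deposits ε × PW = 0.61 × 64.4 = 39.284 mm.
Over 4 cycles: 4 × 39.284 = 157.1 mm.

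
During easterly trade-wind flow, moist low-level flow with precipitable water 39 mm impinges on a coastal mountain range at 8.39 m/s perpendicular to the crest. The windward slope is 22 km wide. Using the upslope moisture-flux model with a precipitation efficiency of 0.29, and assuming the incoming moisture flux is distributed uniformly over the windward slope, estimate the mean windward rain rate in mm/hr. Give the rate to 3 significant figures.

Incoming column moisture flux per unit ridge length: F = V × PW = 8.39 × 39 = 327.21 mm·m/s.
Spread over the 22 km slope with efficiency ε = 0.29: R = ε·F/W = 0.29 × 327.21 / 22000 m = 4.313e-03 mm/s.
R = 4.313e-03 × 3600 = 15.5 mm/hr.

R ≈ 15.5 mm/hr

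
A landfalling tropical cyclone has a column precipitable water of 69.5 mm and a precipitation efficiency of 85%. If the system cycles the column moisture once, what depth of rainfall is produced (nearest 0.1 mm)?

rainfall ≈ 59.1 mm

Rainfall = ε × PW = 0.85 × 69.5 = 59.1 mm.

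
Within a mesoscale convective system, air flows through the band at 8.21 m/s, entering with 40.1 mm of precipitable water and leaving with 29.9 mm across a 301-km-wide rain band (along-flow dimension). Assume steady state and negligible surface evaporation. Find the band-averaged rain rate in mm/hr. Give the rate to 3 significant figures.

R ≈ 1.00 mm/hr

Column moisture flux per unit crosswind length is F = V × PW.
Inflow: F_in = 8.21 × 40.1 = 329.221 mm·m/s
Outflow: F_out = 8.21 × 29.9 = 245.479 mm·m/s
Steady-state rate R = (F_in − F_out)/L = (329.221 − 245.479) / 301000 m = 2.782e-04 mm/s.
R = 2.782e-04 × 3600 = 1.00 mm/hr.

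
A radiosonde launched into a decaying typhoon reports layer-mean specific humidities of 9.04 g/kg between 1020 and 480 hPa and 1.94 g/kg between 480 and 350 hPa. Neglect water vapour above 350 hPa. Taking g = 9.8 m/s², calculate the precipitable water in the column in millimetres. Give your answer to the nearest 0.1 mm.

Precipitable water is the column-integrated vapour mass per unit area: PW = (1/g) Σ q̄ Δp, with q in kg/kg and Δp in Pa (1 kg/m² of water = 1 mm).
Layer 1020–480 hPa: Δp = 540 hPa = 54000 Pa, q̄ = 0.00904 kg/kg → 0.00904 × 54000 / 9.8 = 49.81 mm
Layer 480–350 hPa: Δp = 130 hPa = 13000 Pa, q̄ = 0.00194 kg/kg → 0.00194 × 13000 / 9.8 = 2.57 mm
PW = 49.81 + 2.57 = 52.38 ≈ 52.4 mm.

PW ≈ 52.4 mm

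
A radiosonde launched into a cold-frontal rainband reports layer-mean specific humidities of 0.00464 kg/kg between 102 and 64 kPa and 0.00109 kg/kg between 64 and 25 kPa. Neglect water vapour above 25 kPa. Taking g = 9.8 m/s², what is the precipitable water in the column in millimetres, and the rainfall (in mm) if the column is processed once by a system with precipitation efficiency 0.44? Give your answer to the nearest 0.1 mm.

Precipitable water is the column-integrated vapour mass per unit area: PW = (1/g) Σ q̄ Δp, with q in kg/kg and Δp in Pa (1 kg/m² of water = 1 mm).
Layer 102–64 kPa: Δp = 380 hPa = 38000 Pa, q̄ = 0.00464 kg/kg → 0.00464 × 38000 / 9.8 = 17.99 mm
Layer 64–25 kPa: Δp = 390 hPa = 39000 Pa, q̄ = 0.00109 kg/kg → 0.00109 × 39000 / 9.8 = 4.34 mm
PW = 17.99 + 4.34 = 22.33 ≈ 22.3 mm.
Rainfall = ε × PW = 0.44 × 22.3 = 9.8 mm.

PW ≈ 22.3 mm; rainfall ≈ 9.8 mm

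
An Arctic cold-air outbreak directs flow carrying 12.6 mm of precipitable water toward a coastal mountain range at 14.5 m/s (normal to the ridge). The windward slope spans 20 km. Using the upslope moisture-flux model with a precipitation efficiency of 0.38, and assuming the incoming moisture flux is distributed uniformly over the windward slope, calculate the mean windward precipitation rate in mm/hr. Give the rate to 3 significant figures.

Incoming column moisture flux per unit ridge length: F = V × PW = 14.5 × 12.6 = 182.7 mm·m/s.
Spread over the 20 km slope with efficiency ε = 0.38: R = ε·F/W = 0.38 × 182.7 / 20000 m = 3.471e-03 mm/s.
R = 3.471e-03 × 3600 = 12.5 mm/hr.

R ≈ 12.5 mm/hr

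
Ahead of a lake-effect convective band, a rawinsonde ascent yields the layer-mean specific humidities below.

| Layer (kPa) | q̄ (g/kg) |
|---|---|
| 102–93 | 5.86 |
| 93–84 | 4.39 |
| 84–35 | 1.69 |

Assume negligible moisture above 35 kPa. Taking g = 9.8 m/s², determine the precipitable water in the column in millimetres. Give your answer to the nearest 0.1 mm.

Precipitable water is the column-integrated vapour mass per unit area: PW = (1/g) Σ q̄ Δp, with q in kg/kg and Δp in Pa (1 kg/m² of water = 1 mm).
Layer 102–93 kPa: Δp = 90 hPa = 9000 Pa, q̄ = 0.00586 kg/kg → 0.00586 × 9000 / 9.8 = 5.38 mm
Layer 93–84 kPa: Δp = 90 hPa = 9000 Pa, q̄ = 0.00439 kg/kg → 0.00439 × 9000 / 9.8 = 4.03 mm
Layer 84–35 kPa: Δp = 490 hPa = 49000 Pa, q̄ = 0.00169 kg/kg → 0.00169 × 49000 / 9.8 = 8.45 mm
PW = 5.38 + 4.03 + 8.45 = 17.86 ≈ 17.9 mm.

PW ≈ 17.9 mm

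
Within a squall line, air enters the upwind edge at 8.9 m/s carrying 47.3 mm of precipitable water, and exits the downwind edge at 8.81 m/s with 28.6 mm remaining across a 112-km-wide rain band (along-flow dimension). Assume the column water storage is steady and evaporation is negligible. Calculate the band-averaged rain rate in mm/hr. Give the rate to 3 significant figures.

Column moisture flux per unit crosswind length is F = V × PW.
Inflow: F_in = 8.9 × 47.3 = 420.97 mm·m/s
Outflow: F_out = 8.81 × 28.6 = 251.966 mm·m/s
Steady-state rate R = (F_in − F_out)/L = (420.97 − 251.966) / 112000 m = 1.509e-03 mm/s.
R = 1.509e-03 × 3600 = 5.43 mm/hr.

R ≈ 5.43 mm/hr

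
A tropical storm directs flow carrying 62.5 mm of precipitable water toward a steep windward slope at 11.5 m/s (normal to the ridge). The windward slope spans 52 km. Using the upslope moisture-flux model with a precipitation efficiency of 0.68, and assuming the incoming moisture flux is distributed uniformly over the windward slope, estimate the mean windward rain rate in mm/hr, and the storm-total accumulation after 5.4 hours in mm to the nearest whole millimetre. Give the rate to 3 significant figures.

R ≈ 33.8 mm/hr; total ≈ 183 mm

Incoming column moisture flux per unit ridge length: F = V × PW = 11.5 × 62.5 = 718.75 mm·m/s.
Spread over the 52 km slope with efficiency ε = 0.68: R = ε·F/W = 0.68 × 718.75 / 52000 m = 9.399e-03 mm/s.
R = 9.399e-03 × 3600 = 33.8 mm/hr.
Over 5.4 h: total = 33.8 × 5.4 = 182.52 ≈ 183 mm.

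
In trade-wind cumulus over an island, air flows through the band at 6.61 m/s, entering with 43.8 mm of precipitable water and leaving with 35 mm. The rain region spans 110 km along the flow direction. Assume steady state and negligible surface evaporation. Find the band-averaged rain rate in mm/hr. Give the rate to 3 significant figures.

R ≈ 1.90 mm/hr

Column moisture flux per unit crosswind length is F = V × PW.
Inflow: F_in = 6.61 × 43.8 = 289.518 mm·m/s
Outflow: F_out = 6.61 × 35 = 231.35 mm·m/s
Steady-state rate R = (F_in − F_out)/L = (289.518 − 231.35) / 110000 m = 5.288e-04 mm/s.
R = 5.288e-04 × 3600 = 1.90 mm/hr.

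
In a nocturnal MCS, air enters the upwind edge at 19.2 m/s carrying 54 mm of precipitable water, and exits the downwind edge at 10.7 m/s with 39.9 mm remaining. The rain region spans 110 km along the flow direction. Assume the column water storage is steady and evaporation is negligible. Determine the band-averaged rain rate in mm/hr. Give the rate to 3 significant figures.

R ≈ 20.0 mm/hr

Column moisture flux per unit crosswind length is F = V × PW.
Inflow: F_in = 19.2 × 54 = 1036.8 mm·m/s
Outflow: F_out = 10.7 × 39.9 = 426.93 mm·m/s
Steady-state rate R = (F_in − F_out)/L = (1036.8 − 426.93) / 110000 m = 5.544e-03 mm/s.
R = 5.544e-03 × 3600 = 20.0 mm/hr.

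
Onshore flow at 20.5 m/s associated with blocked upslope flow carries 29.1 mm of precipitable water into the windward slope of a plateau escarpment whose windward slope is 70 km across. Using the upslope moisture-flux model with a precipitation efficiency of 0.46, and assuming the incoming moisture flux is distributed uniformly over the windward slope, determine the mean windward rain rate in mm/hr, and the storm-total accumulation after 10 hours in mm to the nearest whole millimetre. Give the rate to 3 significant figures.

Incoming column moisture flux per unit ridge length: F = V × PW = 20.5 × 29.1 = 596.55 mm·m/s.
Spread over the 70 km slope with efficiency ε = 0.46: R = ε·F/W = 0.46 × 596.55 / 70000 m = 3.920e-03 mm/s.
R = 3.920e-03 × 3600 = 14.1 mm/hr.
Over 10 h: total = 14.1 × 10 = 141 mm.

R ≈ 14.1 mm/hr; total ≈ 141 mm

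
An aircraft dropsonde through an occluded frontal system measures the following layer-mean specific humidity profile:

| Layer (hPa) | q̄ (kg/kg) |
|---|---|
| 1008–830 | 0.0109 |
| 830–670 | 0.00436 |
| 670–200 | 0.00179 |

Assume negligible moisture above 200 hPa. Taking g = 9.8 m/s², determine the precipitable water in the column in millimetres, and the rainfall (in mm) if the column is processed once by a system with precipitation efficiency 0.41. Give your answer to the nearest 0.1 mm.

Precipitable water is the column-integrated vapour mass per unit area: PW = (1/g) Σ q̄ Δp, with q in kg/kg and Δp in Pa (1 kg/m² of water = 1 mm).
Layer 1008–830 hPa: Δp = 178 hPa = 17800 Pa, q̄ = 0.0109 kg/kg → 0.0109 × 17800 / 9.8 = 19.80 mm
Layer 830–670 hPa: Δp = 160 hPa = 16000 Pa, q̄ = 0.00436 kg/kg → 0.00436 × 16000 / 9.8 = 7.12 mm
Layer 670–200 hPa: Δp = 470 hPa = 47000 Pa, q̄ = 0.00179 kg/kg → 0.00179 × 47000 / 9.8 = 8.58 mm
PW = 19.80 + 7.12 + 8.58 = 35.50 ≈ 35.5 mm.
Rainfall = ε × PW = 0.41 × 35.5 = 14.6 mm.

PW ≈ 35.5 mm; rainfall ≈ 14.6 mm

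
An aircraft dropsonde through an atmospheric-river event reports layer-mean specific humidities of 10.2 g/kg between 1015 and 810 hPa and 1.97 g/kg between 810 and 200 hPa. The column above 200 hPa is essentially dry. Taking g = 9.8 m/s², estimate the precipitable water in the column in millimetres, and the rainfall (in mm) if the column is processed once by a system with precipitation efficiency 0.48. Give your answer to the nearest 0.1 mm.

Precipitable water is the column-integrated vapour mass per unit area: PW = (1/g) Σ q̄ Δp, with q in kg/kg and Δp in Pa (1 kg/m² of water = 1 mm).
Layer 1015–810 hPa: Δp = 205 hPa = 20500 Pa, q̄ = 0.0102 kg/kg → 0.0102 × 20500 / 9.8 = 21.34 mm
Layer 810–200 hPa: Δp = 610 hPa = 61000 Pa, q̄ = 0.00197 kg/kg → 0.00197 × 61000 / 9.8 = 12.26 mm
PW = 21.34 + 12.26 = 33.60 ≈ 33.6 mm.
Rainfall = ε × PW = 0.48 × 33.6 = 16.1 mm.

PW ≈ 33.6 mm; rainfall ≈ 16.1 mm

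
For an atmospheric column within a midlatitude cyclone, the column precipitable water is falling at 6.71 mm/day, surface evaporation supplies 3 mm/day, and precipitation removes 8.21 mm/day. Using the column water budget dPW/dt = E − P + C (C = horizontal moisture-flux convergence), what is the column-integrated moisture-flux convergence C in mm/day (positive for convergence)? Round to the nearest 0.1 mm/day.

dPW/dt = -6.71 mm/day.
C = dPW/dt − E + P = (-6.71) − 3 + 8.21 = -1.5 mm/day.

C ≈ -1.5 mm/day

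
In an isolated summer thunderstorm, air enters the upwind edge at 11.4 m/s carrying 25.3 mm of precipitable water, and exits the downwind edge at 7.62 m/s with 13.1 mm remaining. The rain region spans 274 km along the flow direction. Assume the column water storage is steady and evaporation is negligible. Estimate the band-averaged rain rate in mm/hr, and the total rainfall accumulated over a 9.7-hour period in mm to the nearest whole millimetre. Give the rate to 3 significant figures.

Column moisture flux per unit crosswind length is F = V × PW.
Inflow: F_in = 11.4 × 25.3 = 288.42 mm·m/s
Outflow: F_out = 7.62 × 13.1 = 99.822 mm·m/s
Steady-state rate R = (F_in − F_out)/L = (288.42 − 99.822) / 274000 m = 6.883e-04 mm/s.
R = 6.883e-04 × 3600 = 2.48 mm/hr.
Over 9.7 h: total = 2.48 × 9.7 = 24.056 ≈ 24 mm.

R ≈ 2.48 mm/hr; total ≈ 24 mm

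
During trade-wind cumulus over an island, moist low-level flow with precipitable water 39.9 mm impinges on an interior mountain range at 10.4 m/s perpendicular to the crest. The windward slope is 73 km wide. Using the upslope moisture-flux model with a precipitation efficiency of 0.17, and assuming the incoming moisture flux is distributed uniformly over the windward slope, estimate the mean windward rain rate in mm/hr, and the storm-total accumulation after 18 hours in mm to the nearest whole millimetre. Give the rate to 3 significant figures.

R ≈ 3.48 mm/hr; total ≈ 63 mm

Incoming column moisture flux per unit ridge length: F = V × PW = 10.4 × 39.9 = 414.96 mm·m/s.
Spread over the 73 km slope with efficiency ε = 0.17: R = ε·F/W = 0.17 × 414.96 / 73000 m = 9.663e-04 mm/s.
R = 9.663e-04 × 3600 = 3.48 mm/hr.
Over 18 h: total = 3.48 × 18 = 62.64 ≈ 63 mm.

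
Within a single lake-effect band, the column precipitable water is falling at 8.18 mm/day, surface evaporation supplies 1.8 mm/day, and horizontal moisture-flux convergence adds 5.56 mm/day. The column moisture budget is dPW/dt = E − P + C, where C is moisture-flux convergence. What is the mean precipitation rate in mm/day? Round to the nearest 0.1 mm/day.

dPW/dt = -8.18 mm/day.
P = E + C − dPW/dt = 1.8 + (5.56) − (-8.18) = 15.5 mm/day.

P ≈ 15.5 mm/day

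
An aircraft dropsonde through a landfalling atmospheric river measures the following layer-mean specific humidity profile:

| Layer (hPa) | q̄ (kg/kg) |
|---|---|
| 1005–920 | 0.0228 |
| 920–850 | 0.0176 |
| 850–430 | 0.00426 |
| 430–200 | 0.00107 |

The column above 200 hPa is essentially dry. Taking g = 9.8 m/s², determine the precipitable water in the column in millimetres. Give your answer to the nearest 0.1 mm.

Precipitable water is the column-integrated vapour mass per unit area: PW = (1/g) Σ q̄ Δp, with q in kg/kg and Δp in Pa (1 kg/m² of water = 1 mm).
Layer 1005–920 hPa: Δp = 85 hPa = 8500 Pa, q̄ = 0.0228 kg/kg → 0.0228 × 8500 / 9.8 = 19.78 mm
Layer 920–850 hPa: Δp = 70 hPa = 7000 Pa, q̄ = 0.0176 kg/kg → 0.0176 × 7000 / 9.8 = 12.57 mm
Layer 850–430 hPa: Δp = 420 hPa = 42000 Pa, q̄ = 0.00426 kg/kg → 0.00426 × 42000 / 9.8 = 18.26 mm
Layer 430–200 hPa: Δp = 230 hPa = 23000 Pa, q̄ = 0.00107 kg/kg → 0.00107 × 23000 / 9.8 = 2.51 mm
PW = 19.78 + 12.57 + 18.26 + 2.51 = 53.12 ≈ 53.1 mm.

PW ≈ 53.1 mm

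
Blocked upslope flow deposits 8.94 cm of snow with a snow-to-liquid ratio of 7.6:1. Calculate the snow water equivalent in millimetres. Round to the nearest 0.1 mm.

SWE = snow depth / ratio = 8.94 cm / 7.6 = 1.176 cm = 11.8 mm.

SWE ≈ 11.8 mm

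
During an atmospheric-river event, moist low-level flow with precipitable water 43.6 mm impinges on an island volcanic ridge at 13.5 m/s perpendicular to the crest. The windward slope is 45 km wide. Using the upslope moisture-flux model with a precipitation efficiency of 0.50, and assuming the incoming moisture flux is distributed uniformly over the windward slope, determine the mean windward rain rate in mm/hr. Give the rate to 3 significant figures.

Incoming column moisture flux per unit ridge length: F = V × PW = 13.5 × 43.6 = 588.6 mm·m/s.
Spread over the 45 km slope with efficiency ε = 0.50: R = ε·F/W = 0.50 × 588.6 / 45000 m = 6.540e-03 mm/s.
R = 6.540e-03 × 3600 = 23.5 mm/hr.

R ≈ 23.5 mm/hr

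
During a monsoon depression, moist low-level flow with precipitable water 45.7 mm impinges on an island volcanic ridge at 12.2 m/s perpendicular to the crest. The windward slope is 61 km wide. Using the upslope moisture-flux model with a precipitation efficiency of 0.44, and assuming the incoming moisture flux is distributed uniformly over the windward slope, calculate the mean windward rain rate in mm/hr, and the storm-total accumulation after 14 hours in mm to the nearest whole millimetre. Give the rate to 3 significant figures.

Incoming column moisture flux per unit ridge length: F = V × PW = 12.2 × 45.7 = 557.54 mm·m/s.
Spread over the 61 km slope with efficiency ε = 0.44: R = ε·F/W = 0.44 × 557.54 / 61000 m = 4.022e-03 mm/s.
R = 4.022e-03 × 3600 = 14.5 mm/hr.
Over 14 h: total = 14.5 × 14 = 203 mm.

R ≈ 14.5 mm/hr; total ≈ 203 mm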